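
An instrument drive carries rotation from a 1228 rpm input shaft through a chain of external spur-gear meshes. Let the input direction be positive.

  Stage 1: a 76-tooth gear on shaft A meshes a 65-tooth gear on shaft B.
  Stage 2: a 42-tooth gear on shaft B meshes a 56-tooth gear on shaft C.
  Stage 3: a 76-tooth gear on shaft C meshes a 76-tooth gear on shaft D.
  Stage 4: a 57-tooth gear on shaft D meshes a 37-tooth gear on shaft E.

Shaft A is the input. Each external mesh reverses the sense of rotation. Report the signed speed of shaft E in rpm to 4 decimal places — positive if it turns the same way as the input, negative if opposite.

Stage 1 [76T→65T]: ω = 1228.0000×76/65 = 1435.8154 rpm, dir flips to −; running = −1435.8154
Stage 2 [42T→56T]: ω = 1435.8154×42/56 = 1076.8615 rpm, dir flips to +; running = +1076.8615
Stage 3 [76T→76T]: ω = 1076.8615×76/76 = 1076.8615 rpm, dir flips to −; running = −1076.8615
Stage 4 [57T→37T]: ω = 1076.8615×57/37 = 1658.9489 rpm, dir flips to +; running = +1658.9489

+1658.9489 rpm (same as input, |ω| = 1658.9489 rpm)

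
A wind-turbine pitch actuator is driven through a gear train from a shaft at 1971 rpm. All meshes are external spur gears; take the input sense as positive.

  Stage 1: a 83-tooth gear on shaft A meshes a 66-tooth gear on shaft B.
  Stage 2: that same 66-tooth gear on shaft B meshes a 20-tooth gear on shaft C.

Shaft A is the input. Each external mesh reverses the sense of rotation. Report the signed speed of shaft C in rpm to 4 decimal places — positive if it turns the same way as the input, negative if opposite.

+8179.6500 rpm (same as input, |ω| = 8179.6500 rpm)

Stage 1 [83T→66T]: ω = 1971.0000×83/66 = 2478.6818 rpm, dir flips to −; running = −2478.6818
Stage 2 [66T→20T]: ω = 2478.6818×66/20 = 8179.6500 rpm, dir flips to +; running = +8179.6500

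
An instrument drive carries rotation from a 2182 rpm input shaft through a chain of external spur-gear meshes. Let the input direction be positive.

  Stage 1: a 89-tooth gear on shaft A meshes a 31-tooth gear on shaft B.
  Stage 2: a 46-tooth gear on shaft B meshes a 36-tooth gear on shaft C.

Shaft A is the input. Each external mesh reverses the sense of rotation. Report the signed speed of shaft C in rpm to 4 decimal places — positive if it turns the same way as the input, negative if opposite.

Stage 1 [89T→31T]: ω = 2182.0000×89/31 = 6264.4516 rpm, dir flips to −; running = −6264.4516
Stage 2 [46T→36T]: ω = 6264.4516×46/36 = 8004.5771 rpm, dir flips to +; running = +8004.5771

+8004.5771 rpm (same as input, |ω| = 8004.5771 rpm)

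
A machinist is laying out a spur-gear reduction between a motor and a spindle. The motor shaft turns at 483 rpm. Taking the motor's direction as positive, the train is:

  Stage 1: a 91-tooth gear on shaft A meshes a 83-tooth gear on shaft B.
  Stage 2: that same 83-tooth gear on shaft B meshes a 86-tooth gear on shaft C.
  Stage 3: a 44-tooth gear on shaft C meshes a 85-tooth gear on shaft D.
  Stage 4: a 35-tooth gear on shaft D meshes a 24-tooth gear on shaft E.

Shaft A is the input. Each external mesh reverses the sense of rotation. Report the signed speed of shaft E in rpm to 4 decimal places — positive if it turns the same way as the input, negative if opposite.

Stage 1 [91T→83T]: ω = 483.0000×91/83 = 529.5542 rpm, dir flips to −; running = −529.5542
Stage 2 [83T→86T]: ω = 529.5542×83/86 = 511.0814 rpm, dir flips to +; running = +511.0814
Stage 3 [44T→85T]: ω = 511.0814×44/85 = 264.5598 rpm, dir flips to −; running = −264.5598
Stage 4 [35T→24T]: ω = 264.5598×35/24 = 385.8163 rpm, dir flips to +; running = +385.8163

+385.8163 rpm (same as input, |ω| = 385.8163 rpm)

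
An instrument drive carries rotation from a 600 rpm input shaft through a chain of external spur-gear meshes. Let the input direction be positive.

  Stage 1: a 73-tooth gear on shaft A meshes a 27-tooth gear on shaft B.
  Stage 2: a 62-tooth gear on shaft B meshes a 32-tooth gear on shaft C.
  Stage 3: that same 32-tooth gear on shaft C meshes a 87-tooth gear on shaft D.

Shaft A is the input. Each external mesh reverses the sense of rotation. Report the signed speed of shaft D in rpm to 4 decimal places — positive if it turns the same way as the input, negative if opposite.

-1156.0664 rpm (opposite to input, |ω| = 1156.0664 rpm)

Stage 1 [73T→27T]: ω = 600.0000×73/27 = 1622.2222 rpm, dir flips to −; running = −1622.2222
Stage 2 [62T→32T]: ω = 1622.2222×62/32 = 3143.0556 rpm, dir flips to +; running = +3143.0556
Stage 3 [32T→87T]: ω = 3143.0556×32/87 = 1156.0664 rpm, dir flips to −; running = −1156.0664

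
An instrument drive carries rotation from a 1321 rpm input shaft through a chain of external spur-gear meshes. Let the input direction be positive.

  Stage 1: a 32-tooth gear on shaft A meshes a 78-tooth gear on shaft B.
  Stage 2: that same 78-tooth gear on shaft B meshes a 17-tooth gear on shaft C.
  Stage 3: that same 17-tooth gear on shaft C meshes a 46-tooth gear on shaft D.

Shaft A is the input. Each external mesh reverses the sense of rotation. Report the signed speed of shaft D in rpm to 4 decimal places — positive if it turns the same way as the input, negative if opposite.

Stage 1 [32T→78T]: ω = 1321.0000×32/78 = 541.9487 rpm, dir flips to −; running = −541.9487
Stage 2 [78T→17T]: ω = 541.9487×78/17 = 2486.5882 rpm, dir flips to +; running = +2486.5882
Stage 3 [17T→46T]: ω = 2486.5882×17/46 = 918.9565 rpm, dir flips to −; running = −918.9565

-918.9565 rpm (opposite to input, |ω| = 918.9565 rpm)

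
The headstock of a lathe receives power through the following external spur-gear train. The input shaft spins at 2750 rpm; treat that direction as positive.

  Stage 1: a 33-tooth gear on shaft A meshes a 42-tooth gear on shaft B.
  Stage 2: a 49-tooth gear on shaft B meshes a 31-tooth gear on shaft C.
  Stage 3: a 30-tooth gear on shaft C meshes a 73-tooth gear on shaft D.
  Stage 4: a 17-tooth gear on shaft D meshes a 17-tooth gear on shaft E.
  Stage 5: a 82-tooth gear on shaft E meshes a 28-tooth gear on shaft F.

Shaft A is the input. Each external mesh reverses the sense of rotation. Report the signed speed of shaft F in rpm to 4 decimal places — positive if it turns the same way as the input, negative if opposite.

-4110.4176 rpm (opposite to input, |ω| = 4110.4176 rpm)

Stage 1 [33T→42T]: ω = 2750.0000×33/42 = 2160.7143 rpm, dir flips to −; running = −2160.7143
Stage 2 [49T→31T]: ω = 2160.7143×49/31 = 3415.3226 rpm, dir flips to +; running = +3415.3226
Stage 3 [30T→73T]: ω = 3415.3226×30/73 = 1403.5572 rpm, dir flips to −; running = −1403.5572
Stage 4 [17T→17T]: ω = 1403.5572×17/17 = 1403.5572 rpm, dir flips to +; running = +1403.5572
Stage 5 [82T→28T]: ω = 1403.5572×82/28 = 4110.4176 rpm, dir flips to −; running = −4110.4176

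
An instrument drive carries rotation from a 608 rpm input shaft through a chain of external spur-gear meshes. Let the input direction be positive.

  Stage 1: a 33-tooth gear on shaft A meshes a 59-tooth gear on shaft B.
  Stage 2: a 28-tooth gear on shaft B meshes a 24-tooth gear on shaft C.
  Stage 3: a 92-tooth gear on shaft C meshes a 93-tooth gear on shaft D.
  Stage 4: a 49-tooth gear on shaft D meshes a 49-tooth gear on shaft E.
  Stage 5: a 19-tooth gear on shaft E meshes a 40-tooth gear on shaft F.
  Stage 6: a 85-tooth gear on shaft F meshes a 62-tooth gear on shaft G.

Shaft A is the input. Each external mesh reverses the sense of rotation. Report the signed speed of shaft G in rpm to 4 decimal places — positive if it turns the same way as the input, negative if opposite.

+255.5866 rpm (same as input, |ω| = 255.5866 rpm)

Stage 1 [33T→59T]: ω = 608.0000×33/59 = 340.0678 rpm, dir flips to −; running = −340.0678
Stage 2 [28T→24T]: ω = 340.0678×28/24 = 396.7458 rpm, dir flips to +; running = +396.7458
Stage 3 [92T→93T]: ω = 396.7458×92/93 = 392.4797 rpm, dir flips to −; running = −392.4797
Stage 4 [49T→49T]: ω = 392.4797×49/49 = 392.4797 rpm, dir flips to +; running = +392.4797
Stage 5 [19T→40T]: ω = 392.4797×19/40 = 186.4278 rpm, dir flips to −; running = −186.4278
Stage 6 [85T→62T]: ω = 186.4278×85/62 = 255.5866 rpm, dir flips to +; running = +255.5866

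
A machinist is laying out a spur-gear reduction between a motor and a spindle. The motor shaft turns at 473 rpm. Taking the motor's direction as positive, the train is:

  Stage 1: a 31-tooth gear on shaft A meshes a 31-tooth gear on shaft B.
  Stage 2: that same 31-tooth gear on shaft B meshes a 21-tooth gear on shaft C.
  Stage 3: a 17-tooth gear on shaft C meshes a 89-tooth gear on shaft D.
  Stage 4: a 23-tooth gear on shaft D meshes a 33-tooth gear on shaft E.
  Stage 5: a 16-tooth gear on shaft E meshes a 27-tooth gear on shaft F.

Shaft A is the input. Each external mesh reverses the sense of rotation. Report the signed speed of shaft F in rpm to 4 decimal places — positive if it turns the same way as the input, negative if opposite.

-55.0849 rpm (opposite to input, |ω| = 55.0849 rpm)

Stage 1 [31T→31T]: ω = 473.0000×31/31 = 473.0000 rpm, dir flips to −; running = −473.0000
Stage 2 [31T→21T]: ω = 473.0000×31/21 = 698.2381 rpm, dir flips to +; running = +698.2381
Stage 3 [17T→89T]: ω = 698.2381×17/89 = 133.3713 rpm, dir flips to −; running = −133.3713
Stage 4 [23T→33T]: ω = 133.3713×23/33 = 92.9558 rpm, dir flips to +; running = +92.9558
Stage 5 [16T→27T]: ω = 92.9558×16/27 = 55.0849 rpm, dir flips to −; running = −55.0849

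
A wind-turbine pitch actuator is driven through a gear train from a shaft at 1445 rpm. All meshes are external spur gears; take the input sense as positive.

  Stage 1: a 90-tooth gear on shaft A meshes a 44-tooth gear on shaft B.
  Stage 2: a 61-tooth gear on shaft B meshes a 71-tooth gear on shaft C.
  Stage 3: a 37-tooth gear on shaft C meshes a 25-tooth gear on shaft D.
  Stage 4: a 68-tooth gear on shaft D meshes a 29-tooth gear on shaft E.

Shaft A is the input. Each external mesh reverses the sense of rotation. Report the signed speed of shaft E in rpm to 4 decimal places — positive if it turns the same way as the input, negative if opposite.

+8812.5541 rpm (same as input, |ω| = 8812.5541 rpm)

Stage 1 [90T→44T]: ω = 1445.0000×90/44 = 2955.6818 rpm, dir flips to −; running = −2955.6818
Stage 2 [61T→71T]: ω = 2955.6818×61/71 = 2539.3886 rpm, dir flips to +; running = +2539.3886
Stage 3 [37T→25T]: ω = 2539.3886×37/25 = 3758.2951 rpm, dir flips to −; running = −3758.2951
Stage 4 [68T→29T]: ω = 3758.2951×68/29 = 8812.5541 rpm, dir flips to +; running = +8812.5541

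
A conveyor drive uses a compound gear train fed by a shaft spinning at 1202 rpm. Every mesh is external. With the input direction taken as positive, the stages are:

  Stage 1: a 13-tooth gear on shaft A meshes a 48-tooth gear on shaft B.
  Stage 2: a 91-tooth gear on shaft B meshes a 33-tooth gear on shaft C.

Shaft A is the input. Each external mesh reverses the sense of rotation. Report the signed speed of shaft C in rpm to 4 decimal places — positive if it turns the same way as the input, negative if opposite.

+897.7058 rpm (same as input, |ω| = 897.7058 rpm)

Stage 1 [13T→48T]: ω = 1202.0000×13/48 = 325.5417 rpm, dir flips to −; running = −325.5417
Stage 2 [91T→33T]: ω = 325.5417×91/33 = 897.7058 rpm, dir flips to +; running = +897.7058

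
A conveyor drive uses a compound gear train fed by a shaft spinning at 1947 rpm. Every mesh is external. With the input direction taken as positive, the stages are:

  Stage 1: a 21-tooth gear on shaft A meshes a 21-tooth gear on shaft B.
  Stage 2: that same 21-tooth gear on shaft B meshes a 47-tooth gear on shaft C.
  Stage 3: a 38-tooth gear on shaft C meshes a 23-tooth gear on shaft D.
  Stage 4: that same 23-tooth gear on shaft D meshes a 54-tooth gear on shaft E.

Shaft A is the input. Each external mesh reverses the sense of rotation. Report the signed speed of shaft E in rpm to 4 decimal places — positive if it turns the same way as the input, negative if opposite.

+612.1773 rpm (same as input, |ω| = 612.1773 rpm)

Stage 1 [21T→21T]: ω = 1947.0000×21/21 = 1947.0000 rpm, dir flips to −; running = −1947.0000
Stage 2 [21T→47T]: ω = 1947.0000×21/47 = 869.9362 rpm, dir flips to +; running = +869.9362
Stage 3 [38T→23T]: ω = 869.9362×38/23 = 1437.2858 rpm, dir flips to −; running = −1437.2858
Stage 4 [23T→54T]: ω = 1437.2858×23/54 = 612.1773 rpm, dir flips to +; running = +612.1773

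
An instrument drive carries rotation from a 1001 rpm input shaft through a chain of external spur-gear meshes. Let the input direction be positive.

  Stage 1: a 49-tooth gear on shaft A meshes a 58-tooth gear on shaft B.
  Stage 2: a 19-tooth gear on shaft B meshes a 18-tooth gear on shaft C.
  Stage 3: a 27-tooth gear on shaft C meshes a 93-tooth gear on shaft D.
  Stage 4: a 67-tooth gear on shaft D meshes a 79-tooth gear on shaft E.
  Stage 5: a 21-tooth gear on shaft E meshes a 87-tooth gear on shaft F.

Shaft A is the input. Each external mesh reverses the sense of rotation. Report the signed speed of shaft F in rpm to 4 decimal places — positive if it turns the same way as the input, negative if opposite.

Stage 1 [49T→58T]: ω = 1001.0000×49/58 = 845.6724 rpm, dir flips to −; running = −845.6724
Stage 2 [19T→18T]: ω = 845.6724×19/18 = 892.6542 rpm, dir flips to +; running = +892.6542
Stage 3 [27T→93T]: ω = 892.6542×27/93 = 259.1577 rpm, dir flips to −; running = −259.1577
Stage 4 [67T→79T]: ω = 259.1577×67/79 = 219.7920 rpm, dir flips to +; running = +219.7920
Stage 5 [21T→87T]: ω = 219.7920×21/87 = 53.0532 rpm, dir flips to −; running = −53.0532

-53.0532 rpm (opposite to input, |ω| = 53.0532 rpm)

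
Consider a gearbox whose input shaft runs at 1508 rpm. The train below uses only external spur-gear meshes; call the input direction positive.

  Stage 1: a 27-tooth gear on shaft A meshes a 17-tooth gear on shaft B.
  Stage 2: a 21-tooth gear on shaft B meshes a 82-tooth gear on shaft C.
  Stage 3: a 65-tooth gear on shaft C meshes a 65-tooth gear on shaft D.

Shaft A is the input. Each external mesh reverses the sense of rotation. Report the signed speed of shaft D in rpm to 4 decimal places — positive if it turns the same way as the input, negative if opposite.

-613.3687 rpm (opposite to input, |ω| = 613.3687 rpm)

Stage 1 [27T→17T]: ω = 1508.0000×27/17 = 2395.0588 rpm, dir flips to −; running = −2395.0588
Stage 2 [21T→82T]: ω = 2395.0588×21/82 = 613.3687 rpm, dir flips to +; running = +613.3687
Stage 3 [65T→65T]: ω = 613.3687×65/65 = 613.3687 rpm, dir flips to −; running = −613.3687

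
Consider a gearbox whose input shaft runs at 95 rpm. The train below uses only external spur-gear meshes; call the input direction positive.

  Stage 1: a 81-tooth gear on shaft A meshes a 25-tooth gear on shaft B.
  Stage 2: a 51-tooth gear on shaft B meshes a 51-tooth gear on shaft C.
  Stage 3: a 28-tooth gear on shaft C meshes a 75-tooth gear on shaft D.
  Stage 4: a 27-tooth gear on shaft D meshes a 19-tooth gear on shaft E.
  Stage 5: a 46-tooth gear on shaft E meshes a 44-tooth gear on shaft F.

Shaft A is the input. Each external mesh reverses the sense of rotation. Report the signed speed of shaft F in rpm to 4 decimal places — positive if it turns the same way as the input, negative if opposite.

-170.7185 rpm (opposite to input, |ω| = 170.7185 rpm)

Stage 1 [81T→25T]: ω = 95.0000×81/25 = 307.8000 rpm, dir flips to −; running = −307.8000
Stage 2 [51T→51T]: ω = 307.8000×51/51 = 307.8000 rpm, dir flips to +; running = +307.8000
Stage 3 [28T→75T]: ω = 307.8000×28/75 = 114.9120 rpm, dir flips to −; running = −114.9120
Stage 4 [27T→19T]: ω = 114.9120×27/19 = 163.2960 rpm, dir flips to +; running = +163.2960
Stage 5 [46T→44T]: ω = 163.2960×46/44 = 170.7185 rpm, dir flips to −; running = −170.7185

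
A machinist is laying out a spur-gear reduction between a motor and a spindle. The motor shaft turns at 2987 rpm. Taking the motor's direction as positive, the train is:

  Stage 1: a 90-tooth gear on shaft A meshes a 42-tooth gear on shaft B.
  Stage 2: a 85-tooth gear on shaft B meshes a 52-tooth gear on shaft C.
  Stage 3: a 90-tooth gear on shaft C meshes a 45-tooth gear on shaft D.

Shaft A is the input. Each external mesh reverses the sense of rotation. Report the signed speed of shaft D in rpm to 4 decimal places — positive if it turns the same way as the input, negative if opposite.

Stage 1 [90T→42T]: ω = 2987.0000×90/42 = 6400.7143 rpm, dir flips to −; running = −6400.7143
Stage 2 [85T→52T]: ω = 6400.7143×85/52 = 10462.7060 rpm, dir flips to +; running = +10462.7060
Stage 3 [90T→45T]: ω = 10462.7060×90/45 = 20925.4121 rpm, dir flips to −; running = −20925.4121

-20925.4121 rpm (opposite to input, |ω| = 20925.4121 rpm)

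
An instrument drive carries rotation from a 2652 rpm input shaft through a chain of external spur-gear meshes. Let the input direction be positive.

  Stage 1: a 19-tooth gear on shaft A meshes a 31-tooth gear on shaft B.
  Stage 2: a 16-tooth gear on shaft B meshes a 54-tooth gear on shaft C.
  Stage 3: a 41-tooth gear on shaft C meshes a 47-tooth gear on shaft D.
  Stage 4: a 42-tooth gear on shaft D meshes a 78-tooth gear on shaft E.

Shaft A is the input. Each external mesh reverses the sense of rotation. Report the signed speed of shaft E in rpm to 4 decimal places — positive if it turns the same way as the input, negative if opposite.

+226.2207 rpm (same as input, |ω| = 226.2207 rpm)

Stage 1 [19T→31T]: ω = 2652.0000×19/31 = 1625.4194 rpm, dir flips to −; running = −1625.4194
Stage 2 [16T→54T]: ω = 1625.4194×16/54 = 481.6057 rpm, dir flips to +; running = +481.6057
Stage 3 [41T→47T]: ω = 481.6057×41/47 = 420.1242 rpm, dir flips to −; running = −420.1242
Stage 4 [42T→78T]: ω = 420.1242×42/78 = 226.2207 rpm, dir flips to +; running = +226.2207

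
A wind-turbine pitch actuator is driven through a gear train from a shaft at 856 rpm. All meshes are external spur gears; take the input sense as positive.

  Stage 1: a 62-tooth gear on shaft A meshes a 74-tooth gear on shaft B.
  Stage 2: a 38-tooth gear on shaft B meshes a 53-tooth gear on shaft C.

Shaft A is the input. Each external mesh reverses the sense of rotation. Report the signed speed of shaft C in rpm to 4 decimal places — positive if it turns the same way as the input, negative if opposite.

Stage 1 [62T→74T]: ω = 856.0000×62/74 = 717.1892 rpm, dir flips to −; running = −717.1892
Stage 2 [38T→53T]: ω = 717.1892×38/53 = 514.2111 rpm, dir flips to +; running = +514.2111

+514.2111 rpm (same as input, |ω| = 514.2111 rpm)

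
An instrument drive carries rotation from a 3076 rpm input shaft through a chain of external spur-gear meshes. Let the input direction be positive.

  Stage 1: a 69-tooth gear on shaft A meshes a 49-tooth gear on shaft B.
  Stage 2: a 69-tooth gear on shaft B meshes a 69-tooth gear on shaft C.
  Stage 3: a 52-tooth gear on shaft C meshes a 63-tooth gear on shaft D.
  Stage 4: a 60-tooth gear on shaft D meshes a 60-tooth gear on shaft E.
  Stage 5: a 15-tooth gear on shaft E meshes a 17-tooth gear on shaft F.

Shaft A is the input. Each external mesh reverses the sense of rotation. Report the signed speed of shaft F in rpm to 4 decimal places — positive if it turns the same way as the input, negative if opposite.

Stage 1 [69T→49T]: ω = 3076.0000×69/49 = 4331.5102 rpm, dir flips to −; running = −4331.5102
Stage 2 [69T→69T]: ω = 4331.5102×69/69 = 4331.5102 rpm, dir flips to +; running = +4331.5102
Stage 3 [52T→63T]: ω = 4331.5102×52/63 = 3575.2148 rpm, dir flips to −; running = −3575.2148
Stage 4 [60T→60T]: ω = 3575.2148×60/60 = 3575.2148 rpm, dir flips to +; running = +3575.2148
Stage 5 [15T→17T]: ω = 3575.2148×15/17 = 3154.6013 rpm, dir flips to −; running = −3154.6013

-3154.6013 rpm (opposite to input, |ω| = 3154.6013 rpm)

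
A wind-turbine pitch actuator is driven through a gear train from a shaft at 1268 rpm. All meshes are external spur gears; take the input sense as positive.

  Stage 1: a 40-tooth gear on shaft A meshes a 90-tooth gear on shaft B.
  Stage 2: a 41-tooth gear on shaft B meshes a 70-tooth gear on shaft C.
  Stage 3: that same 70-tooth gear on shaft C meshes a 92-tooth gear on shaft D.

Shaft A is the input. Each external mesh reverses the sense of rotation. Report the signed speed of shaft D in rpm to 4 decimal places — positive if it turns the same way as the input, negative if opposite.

-251.1498 rpm (opposite to input, |ω| = 251.1498 rpm)

Stage 1 [40T→90T]: ω = 1268.0000×40/90 = 563.5556 rpm, dir flips to −; running = −563.5556
Stage 2 [41T→70T]: ω = 563.5556×41/70 = 330.0825 rpm, dir flips to +; running = +330.0825
Stage 3 [70T→92T]: ω = 330.0825×70/92 = 251.1498 rpm, dir flips to −; running = −251.1498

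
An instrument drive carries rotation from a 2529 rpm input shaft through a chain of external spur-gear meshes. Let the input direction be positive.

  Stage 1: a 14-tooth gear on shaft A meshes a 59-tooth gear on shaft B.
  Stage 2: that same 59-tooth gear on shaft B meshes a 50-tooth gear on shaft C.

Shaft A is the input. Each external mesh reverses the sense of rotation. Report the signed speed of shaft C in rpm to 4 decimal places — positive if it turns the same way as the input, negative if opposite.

+708.1200 rpm (same as input, |ω| = 708.1200 rpm)

Stage 1 [14T→59T]: ω = 2529.0000×14/59 = 600.1017 rpm, dir flips to −; running = −600.1017
Stage 2 [59T→50T]: ω = 600.1017×59/50 = 708.1200 rpm, dir flips to +; running = +708.1200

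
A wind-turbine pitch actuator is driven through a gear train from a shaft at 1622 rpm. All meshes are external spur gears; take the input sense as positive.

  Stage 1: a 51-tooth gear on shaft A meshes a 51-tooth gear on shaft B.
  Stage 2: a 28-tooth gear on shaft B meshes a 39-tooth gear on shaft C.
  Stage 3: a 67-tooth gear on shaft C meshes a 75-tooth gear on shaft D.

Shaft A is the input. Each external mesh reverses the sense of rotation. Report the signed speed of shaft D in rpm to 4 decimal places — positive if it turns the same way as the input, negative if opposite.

-1040.2981 rpm (opposite to input, |ω| = 1040.2981 rpm)

Stage 1 [51T→51T]: ω = 1622.0000×51/51 = 1622.0000 rpm, dir flips to −; running = −1622.0000
Stage 2 [28T→39T]: ω = 1622.0000×28/39 = 1164.5128 rpm, dir flips to +; running = +1164.5128
Stage 3 [67T→75T]: ω = 1164.5128×67/75 = 1040.2981 rpm, dir flips to −; running = −1040.2981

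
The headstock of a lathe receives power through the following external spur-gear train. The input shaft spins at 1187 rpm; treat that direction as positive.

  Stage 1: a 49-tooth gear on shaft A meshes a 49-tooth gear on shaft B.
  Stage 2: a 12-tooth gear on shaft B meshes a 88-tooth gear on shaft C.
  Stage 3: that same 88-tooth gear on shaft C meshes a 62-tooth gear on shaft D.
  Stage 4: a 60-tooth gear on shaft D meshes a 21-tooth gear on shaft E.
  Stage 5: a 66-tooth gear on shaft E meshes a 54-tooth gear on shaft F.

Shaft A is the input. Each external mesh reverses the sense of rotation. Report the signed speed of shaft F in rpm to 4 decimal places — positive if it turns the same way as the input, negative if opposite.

Stage 1 [49T→49T]: ω = 1187.0000×49/49 = 1187.0000 rpm, dir flips to −; running = −1187.0000
Stage 2 [12T→88T]: ω = 1187.0000×12/88 = 161.8636 rpm, dir flips to +; running = +161.8636
Stage 3 [88T→62T]: ω = 161.8636×88/62 = 229.7419 rpm, dir flips to −; running = −229.7419
Stage 4 [60T→21T]: ω = 229.7419×60/21 = 656.4055 rpm, dir flips to +; running = +656.4055
Stage 5 [66T→54T]: ω = 656.4055×66/54 = 802.2734 rpm, dir flips to −; running = −802.2734

-802.2734 rpm (opposite to input, |ω| = 802.2734 rpm)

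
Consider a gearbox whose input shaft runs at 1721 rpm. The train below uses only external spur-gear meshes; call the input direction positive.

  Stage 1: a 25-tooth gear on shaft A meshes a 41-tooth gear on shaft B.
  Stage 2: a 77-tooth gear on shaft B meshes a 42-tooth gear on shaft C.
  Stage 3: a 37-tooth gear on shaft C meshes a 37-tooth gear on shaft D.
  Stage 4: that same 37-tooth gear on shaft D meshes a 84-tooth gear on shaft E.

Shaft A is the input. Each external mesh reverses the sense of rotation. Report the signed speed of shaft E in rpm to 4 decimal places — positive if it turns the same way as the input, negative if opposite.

Stage 1 [25T→41T]: ω = 1721.0000×25/41 = 1049.3902 rpm, dir flips to −; running = −1049.3902
Stage 2 [77T→42T]: ω = 1049.3902×77/42 = 1923.8821 rpm, dir flips to +; running = +1923.8821
Stage 3 [37T→37T]: ω = 1923.8821×37/37 = 1923.8821 rpm, dir flips to −; running = −1923.8821
Stage 4 [37T→84T]: ω = 1923.8821×37/84 = 847.4243 rpm, dir flips to +; running = +847.4243

+847.4243 rpm (same as input, |ω| = 847.4243 rpm)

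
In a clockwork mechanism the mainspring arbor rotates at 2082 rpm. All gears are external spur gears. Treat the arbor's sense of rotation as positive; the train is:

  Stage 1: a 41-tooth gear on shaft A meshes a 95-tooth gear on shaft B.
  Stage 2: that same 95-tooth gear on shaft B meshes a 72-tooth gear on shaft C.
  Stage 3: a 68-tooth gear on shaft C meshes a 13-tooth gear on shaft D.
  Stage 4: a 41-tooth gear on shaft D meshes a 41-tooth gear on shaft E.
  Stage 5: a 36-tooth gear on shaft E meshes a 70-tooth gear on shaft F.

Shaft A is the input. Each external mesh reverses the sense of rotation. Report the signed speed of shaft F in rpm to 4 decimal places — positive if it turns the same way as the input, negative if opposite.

Stage 1 [41T→95T]: ω = 2082.0000×41/95 = 898.5474 rpm, dir flips to −; running = −898.5474
Stage 2 [95T→72T]: ω = 898.5474×95/72 = 1185.5833 rpm, dir flips to +; running = +1185.5833
Stage 3 [68T→13T]: ω = 1185.5833×68/13 = 6201.5128 rpm, dir flips to −; running = −6201.5128
Stage 4 [41T→41T]: ω = 6201.5128×41/41 = 6201.5128 rpm, dir flips to +; running = +6201.5128
Stage 5 [36T→70T]: ω = 6201.5128×36/70 = 3189.3495 rpm, dir flips to −; running = −3189.3495

-3189.3495 rpm (opposite to input, |ω| = 3189.3495 rpm)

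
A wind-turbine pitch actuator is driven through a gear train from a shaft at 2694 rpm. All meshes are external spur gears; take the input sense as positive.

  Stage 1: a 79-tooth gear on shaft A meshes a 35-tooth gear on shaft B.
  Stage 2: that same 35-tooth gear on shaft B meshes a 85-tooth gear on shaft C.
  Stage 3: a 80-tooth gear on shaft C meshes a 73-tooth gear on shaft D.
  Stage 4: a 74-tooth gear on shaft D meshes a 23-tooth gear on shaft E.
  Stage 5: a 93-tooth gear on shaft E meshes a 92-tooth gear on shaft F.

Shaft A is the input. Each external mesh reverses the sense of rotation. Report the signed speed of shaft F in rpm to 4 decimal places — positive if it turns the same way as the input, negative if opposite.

-8924.2533 rpm (opposite to input, |ω| = 8924.2533 rpm)

Stage 1 [79T→35T]: ω = 2694.0000×79/35 = 6080.7429 rpm, dir flips to −; running = −6080.7429
Stage 2 [35T→85T]: ω = 6080.7429×35/85 = 2503.8353 rpm, dir flips to +; running = +2503.8353
Stage 3 [80T→73T]: ω = 2503.8353×80/73 = 2743.9291 rpm, dir flips to −; running = −2743.9291
Stage 4 [74T→23T]: ω = 2743.9291×74/23 = 8828.2936 rpm, dir flips to +; running = +8828.2936
Stage 5 [93T→92T]: ω = 8828.2936×93/92 = 8924.2533 rpm, dir flips to −; running = −8924.2533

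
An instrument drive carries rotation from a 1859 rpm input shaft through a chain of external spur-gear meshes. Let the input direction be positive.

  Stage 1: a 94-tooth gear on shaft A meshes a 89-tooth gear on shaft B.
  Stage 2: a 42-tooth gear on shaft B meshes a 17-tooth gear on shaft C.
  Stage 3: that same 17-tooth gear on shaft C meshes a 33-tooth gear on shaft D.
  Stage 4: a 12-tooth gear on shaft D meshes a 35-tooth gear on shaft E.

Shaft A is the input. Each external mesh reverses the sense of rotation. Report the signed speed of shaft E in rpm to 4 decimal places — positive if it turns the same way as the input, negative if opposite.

+856.7730 rpm (same as input, |ω| = 856.7730 rpm)

Stage 1 [94T→89T]: ω = 1859.0000×94/89 = 1963.4382 rpm, dir flips to −; running = −1963.4382
Stage 2 [42T→17T]: ω = 1963.4382×42/17 = 4850.8473 rpm, dir flips to +; running = +4850.8473
Stage 3 [17T→33T]: ω = 4850.8473×17/33 = 2498.9213 rpm, dir flips to −; running = −2498.9213
Stage 4 [12T→35T]: ω = 2498.9213×12/35 = 856.7730 rpm, dir flips to +; running = +856.7730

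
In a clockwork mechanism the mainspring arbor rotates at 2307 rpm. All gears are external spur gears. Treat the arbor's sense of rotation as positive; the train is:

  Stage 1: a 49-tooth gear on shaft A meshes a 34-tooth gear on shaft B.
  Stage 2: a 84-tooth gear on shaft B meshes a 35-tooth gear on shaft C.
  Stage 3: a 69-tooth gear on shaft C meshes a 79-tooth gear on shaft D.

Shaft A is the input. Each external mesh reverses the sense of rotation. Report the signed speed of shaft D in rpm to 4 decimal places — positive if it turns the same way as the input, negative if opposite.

Stage 1 [49T→34T]: ω = 2307.0000×49/34 = 3324.7941 rpm, dir flips to −; running = −3324.7941
Stage 2 [84T→35T]: ω = 3324.7941×84/35 = 7979.5059 rpm, dir flips to +; running = +7979.5059
Stage 3 [69T→79T]: ω = 7979.5059×69/79 = 6969.4418 rpm, dir flips to −; running = −6969.4418

-6969.4418 rpm (opposite to input, |ω| = 6969.4418 rpm)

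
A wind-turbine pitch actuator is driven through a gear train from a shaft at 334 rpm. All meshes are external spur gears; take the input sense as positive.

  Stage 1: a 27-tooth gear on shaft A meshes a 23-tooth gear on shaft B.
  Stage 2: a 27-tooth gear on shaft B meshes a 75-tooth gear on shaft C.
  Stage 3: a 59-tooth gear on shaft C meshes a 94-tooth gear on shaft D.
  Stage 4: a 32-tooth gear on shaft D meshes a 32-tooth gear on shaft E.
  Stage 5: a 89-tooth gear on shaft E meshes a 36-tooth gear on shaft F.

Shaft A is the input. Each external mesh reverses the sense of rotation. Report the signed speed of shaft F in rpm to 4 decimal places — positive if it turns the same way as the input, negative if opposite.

-219.0264 rpm (opposite to input, |ω| = 219.0264 rpm)

Stage 1 [27T→23T]: ω = 334.0000×27/23 = 392.0870 rpm, dir flips to −; running = −392.0870
Stage 2 [27T→75T]: ω = 392.0870×27/75 = 141.1513 rpm, dir flips to +; running = +141.1513
Stage 3 [59T→94T]: ω = 141.1513×59/94 = 88.5950 rpm, dir flips to −; running = −88.5950
Stage 4 [32T→32T]: ω = 88.5950×32/32 = 88.5950 rpm, dir flips to +; running = +88.5950
Stage 5 [89T→36T]: ω = 88.5950×89/36 = 219.0264 rpm, dir flips to −; running = −219.0264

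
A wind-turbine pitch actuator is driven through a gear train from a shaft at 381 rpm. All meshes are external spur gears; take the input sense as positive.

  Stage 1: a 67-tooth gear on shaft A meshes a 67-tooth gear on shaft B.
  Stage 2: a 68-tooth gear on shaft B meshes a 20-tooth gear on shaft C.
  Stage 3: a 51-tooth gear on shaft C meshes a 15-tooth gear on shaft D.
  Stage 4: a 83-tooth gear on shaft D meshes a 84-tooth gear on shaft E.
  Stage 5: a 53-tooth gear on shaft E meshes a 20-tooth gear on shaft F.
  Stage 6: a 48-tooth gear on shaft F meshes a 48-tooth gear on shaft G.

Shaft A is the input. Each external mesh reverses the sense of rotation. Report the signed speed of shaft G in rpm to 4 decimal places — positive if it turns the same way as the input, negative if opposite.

+11532.6069 rpm (same as input, |ω| = 11532.6069 rpm)

Stage 1 [67T→67T]: ω = 381.0000×67/67 = 381.0000 rpm, dir flips to −; running = −381.0000
Stage 2 [68T→20T]: ω = 381.0000×68/20 = 1295.4000 rpm, dir flips to +; running = +1295.4000
Stage 3 [51T→15T]: ω = 1295.4000×51/15 = 4404.3600 rpm, dir flips to −; running = −4404.3600
Stage 4 [83T→84T]: ω = 4404.3600×83/84 = 4351.9271 rpm, dir flips to +; running = +4351.9271
Stage 5 [53T→20T]: ω = 4351.9271×53/20 = 11532.6069 rpm, dir flips to −; running = −11532.6069
Stage 6 [48T→48T]: ω = 11532.6069×48/48 = 11532.6069 rpm, dir flips to +; running = +11532.6069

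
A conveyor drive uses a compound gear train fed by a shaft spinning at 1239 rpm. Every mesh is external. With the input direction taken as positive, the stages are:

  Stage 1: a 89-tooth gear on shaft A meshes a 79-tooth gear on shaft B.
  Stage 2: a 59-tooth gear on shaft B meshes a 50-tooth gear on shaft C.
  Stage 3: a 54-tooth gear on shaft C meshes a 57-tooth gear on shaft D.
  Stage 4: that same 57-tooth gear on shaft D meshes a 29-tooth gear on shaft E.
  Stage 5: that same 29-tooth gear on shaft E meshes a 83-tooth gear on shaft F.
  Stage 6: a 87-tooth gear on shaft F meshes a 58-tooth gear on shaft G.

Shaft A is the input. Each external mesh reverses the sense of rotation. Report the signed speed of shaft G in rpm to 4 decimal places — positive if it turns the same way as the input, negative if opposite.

+1607.3970 rpm (same as input, |ω| = 1607.3970 rpm)

Stage 1 [89T→79T]: ω = 1239.0000×89/79 = 1395.8354 rpm, dir flips to −; running = −1395.8354
Stage 2 [59T→50T]: ω = 1395.8354×59/50 = 1647.0858 rpm, dir flips to +; running = +1647.0858
Stage 3 [54T→57T]: ω = 1647.0858×54/57 = 1560.3971 rpm, dir flips to −; running = −1560.3971
Stage 4 [57T→29T]: ω = 1560.3971×57/29 = 3066.9874 rpm, dir flips to +; running = +3066.9874
Stage 5 [29T→83T]: ω = 3066.9874×29/83 = 1071.5980 rpm, dir flips to −; running = −1071.5980
Stage 6 [87T→58T]: ω = 1071.5980×87/58 = 1607.3970 rpm, dir flips to +; running = +1607.3970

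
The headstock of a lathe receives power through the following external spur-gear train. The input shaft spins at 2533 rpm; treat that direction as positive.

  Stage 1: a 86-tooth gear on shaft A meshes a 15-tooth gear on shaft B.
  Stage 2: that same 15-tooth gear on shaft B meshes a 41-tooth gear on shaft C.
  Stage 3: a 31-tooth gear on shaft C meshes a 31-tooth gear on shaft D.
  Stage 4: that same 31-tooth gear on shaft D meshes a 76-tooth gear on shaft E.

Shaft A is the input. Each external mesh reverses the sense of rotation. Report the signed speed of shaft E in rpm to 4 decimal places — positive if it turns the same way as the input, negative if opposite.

Stage 1 [86T→15T]: ω = 2533.0000×86/15 = 14522.5333 rpm, dir flips to −; running = −14522.5333
Stage 2 [15T→41T]: ω = 14522.5333×15/41 = 5313.1220 rpm, dir flips to +; running = +5313.1220
Stage 3 [31T→31T]: ω = 5313.1220×31/31 = 5313.1220 rpm, dir flips to −; running = −5313.1220
Stage 4 [31T→76T]: ω = 5313.1220×31/76 = 2167.1945 rpm, dir flips to +; running = +2167.1945

+2167.1945 rpm (same as input, |ω| = 2167.1945 rpm)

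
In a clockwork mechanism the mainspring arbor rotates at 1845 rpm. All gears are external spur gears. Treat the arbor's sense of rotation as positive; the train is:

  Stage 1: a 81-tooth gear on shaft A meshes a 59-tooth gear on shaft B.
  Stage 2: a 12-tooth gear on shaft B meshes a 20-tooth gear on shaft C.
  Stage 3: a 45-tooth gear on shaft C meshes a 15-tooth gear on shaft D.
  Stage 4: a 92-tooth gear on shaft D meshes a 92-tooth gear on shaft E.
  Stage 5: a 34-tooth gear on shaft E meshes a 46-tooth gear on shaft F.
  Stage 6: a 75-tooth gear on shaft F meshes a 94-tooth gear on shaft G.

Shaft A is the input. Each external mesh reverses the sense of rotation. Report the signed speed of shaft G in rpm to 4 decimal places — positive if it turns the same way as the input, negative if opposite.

+2688.7869 rpm (same as input, |ω| = 2688.7869 rpm)

Stage 1 [81T→59T]: ω = 1845.0000×81/59 = 2532.9661 rpm, dir flips to −; running = −2532.9661
Stage 2 [12T→20T]: ω = 2532.9661×12/20 = 1519.7797 rpm, dir flips to +; running = +1519.7797
Stage 3 [45T→15T]: ω = 1519.7797×45/15 = 4559.3390 rpm, dir flips to −; running = −4559.3390
Stage 4 [92T→92T]: ω = 4559.3390×92/92 = 4559.3390 rpm, dir flips to +; running = +4559.3390
Stage 5 [34T→46T]: ω = 4559.3390×34/46 = 3369.9462 rpm, dir flips to −; running = −3369.9462
Stage 6 [75T→94T]: ω = 3369.9462×75/94 = 2688.7869 rpm, dir flips to +; running = +2688.7869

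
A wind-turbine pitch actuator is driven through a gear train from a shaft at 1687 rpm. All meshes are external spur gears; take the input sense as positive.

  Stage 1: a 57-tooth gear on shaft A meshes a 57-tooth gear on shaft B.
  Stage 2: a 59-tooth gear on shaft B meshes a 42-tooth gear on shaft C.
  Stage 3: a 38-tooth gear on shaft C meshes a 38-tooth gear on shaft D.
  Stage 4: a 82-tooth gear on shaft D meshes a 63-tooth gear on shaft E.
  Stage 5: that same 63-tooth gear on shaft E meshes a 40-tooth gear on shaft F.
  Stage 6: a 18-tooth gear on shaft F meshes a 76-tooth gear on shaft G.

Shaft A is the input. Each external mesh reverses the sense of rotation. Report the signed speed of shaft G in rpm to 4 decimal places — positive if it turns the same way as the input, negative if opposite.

Stage 1 [57T→57T]: ω = 1687.0000×57/57 = 1687.0000 rpm, dir flips to −; running = −1687.0000
Stage 2 [59T→42T]: ω = 1687.0000×59/42 = 2369.8333 rpm, dir flips to +; running = +2369.8333
Stage 3 [38T→38T]: ω = 2369.8333×38/38 = 2369.8333 rpm, dir flips to −; running = −2369.8333
Stage 4 [82T→63T]: ω = 2369.8333×82/63 = 3084.5450 rpm, dir flips to +; running = +3084.5450
Stage 5 [63T→40T]: ω = 3084.5450×63/40 = 4858.1583 rpm, dir flips to −; running = −4858.1583
Stage 6 [18T→76T]: ω = 4858.1583×18/76 = 1150.6164 rpm, dir flips to +; running = +1150.6164

+1150.6164 rpm (same as input, |ω| = 1150.6164 rpm)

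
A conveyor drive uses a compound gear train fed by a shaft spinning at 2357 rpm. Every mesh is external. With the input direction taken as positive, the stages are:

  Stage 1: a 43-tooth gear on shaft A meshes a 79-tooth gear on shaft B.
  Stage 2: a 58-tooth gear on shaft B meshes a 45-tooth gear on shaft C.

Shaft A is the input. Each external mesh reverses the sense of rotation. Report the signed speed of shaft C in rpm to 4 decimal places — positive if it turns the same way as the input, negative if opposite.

Stage 1 [43T→79T]: ω = 2357.0000×43/79 = 1282.9241 rpm, dir flips to −; running = −1282.9241
Stage 2 [58T→45T]: ω = 1282.9241×58/45 = 1653.5466 rpm, dir flips to +; running = +1653.5466

+1653.5466 rpm (same as input, |ω| = 1653.5466 rpm)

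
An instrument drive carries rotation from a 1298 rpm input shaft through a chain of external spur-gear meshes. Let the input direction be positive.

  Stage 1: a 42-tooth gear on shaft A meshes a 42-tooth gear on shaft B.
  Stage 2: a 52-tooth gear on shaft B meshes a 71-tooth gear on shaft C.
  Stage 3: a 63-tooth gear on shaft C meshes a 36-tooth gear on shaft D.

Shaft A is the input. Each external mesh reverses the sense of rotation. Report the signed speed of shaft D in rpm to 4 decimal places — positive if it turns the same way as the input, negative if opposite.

-1663.6338 rpm (opposite to input, |ω| = 1663.6338 rpm)

Stage 1 [42T→42T]: ω = 1298.0000×42/42 = 1298.0000 rpm, dir flips to −; running = −1298.0000
Stage 2 [52T→71T]: ω = 1298.0000×52/71 = 950.6479 rpm, dir flips to +; running = +950.6479
Stage 3 [63T→36T]: ω = 950.6479×63/36 = 1663.6338 rpm, dir flips to −; running = −1663.6338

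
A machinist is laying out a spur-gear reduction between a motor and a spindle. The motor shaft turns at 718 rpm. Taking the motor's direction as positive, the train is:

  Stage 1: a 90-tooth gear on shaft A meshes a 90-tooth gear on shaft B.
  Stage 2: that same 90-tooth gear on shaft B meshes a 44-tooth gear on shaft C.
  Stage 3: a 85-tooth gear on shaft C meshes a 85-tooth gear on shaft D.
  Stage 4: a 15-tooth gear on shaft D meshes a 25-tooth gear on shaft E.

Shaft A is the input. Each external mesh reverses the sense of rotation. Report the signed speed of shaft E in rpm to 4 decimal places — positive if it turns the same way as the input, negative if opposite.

Stage 1 [90T→90T]: ω = 718.0000×90/90 = 718.0000 rpm, dir flips to −; running = −718.0000
Stage 2 [90T→44T]: ω = 718.0000×90/44 = 1468.6364 rpm, dir flips to +; running = +1468.6364
Stage 3 [85T→85T]: ω = 1468.6364×85/85 = 1468.6364 rpm, dir flips to −; running = −1468.6364
Stage 4 [15T→25T]: ω = 1468.6364×15/25 = 881.1818 rpm, dir flips to +; running = +881.1818

+881.1818 rpm (same as input, |ω| = 881.1818 rpm)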